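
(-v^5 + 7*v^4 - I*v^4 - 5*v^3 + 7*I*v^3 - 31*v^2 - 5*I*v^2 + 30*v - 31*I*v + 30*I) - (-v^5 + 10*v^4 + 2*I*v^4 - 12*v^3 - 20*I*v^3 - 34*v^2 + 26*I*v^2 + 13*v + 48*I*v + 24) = -3*v^4 - 3*I*v^4 + 7*v^3 + 27*I*v^3 + 3*v^2 - 31*I*v^2 + 17*v - 79*I*v - 24 + 30*I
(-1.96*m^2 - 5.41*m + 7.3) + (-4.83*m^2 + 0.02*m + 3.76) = -6.79*m^2 - 5.39*m + 11.06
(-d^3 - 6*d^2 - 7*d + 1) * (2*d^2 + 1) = -2*d^5 - 12*d^4 - 15*d^3 - 4*d^2 - 7*d + 1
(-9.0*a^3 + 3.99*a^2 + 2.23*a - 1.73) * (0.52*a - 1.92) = -4.68*a^4 + 19.3548*a^3 - 6.5012*a^2 - 5.1812*a + 3.3216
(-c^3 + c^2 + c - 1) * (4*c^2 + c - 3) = -4*c^5 + 3*c^4 + 8*c^3 - 6*c^2 - 4*c + 3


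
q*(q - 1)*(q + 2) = q^3 + q^2 - 2*q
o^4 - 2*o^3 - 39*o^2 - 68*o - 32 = (o - 8)*(o + 1)^2*(o + 4)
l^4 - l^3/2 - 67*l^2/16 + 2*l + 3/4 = (l - 2)*(l - 3/4)*(l + 1/4)*(l + 2)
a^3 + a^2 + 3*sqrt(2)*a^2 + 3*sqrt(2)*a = a*(a + 1)*(a + 3*sqrt(2))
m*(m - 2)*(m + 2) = m^3 - 4*m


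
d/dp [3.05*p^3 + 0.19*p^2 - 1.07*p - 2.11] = 9.15*p^2 + 0.38*p - 1.07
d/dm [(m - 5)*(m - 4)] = 2*m - 9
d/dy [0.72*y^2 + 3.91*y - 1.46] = 1.44*y + 3.91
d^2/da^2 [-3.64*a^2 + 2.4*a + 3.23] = -7.28000000000000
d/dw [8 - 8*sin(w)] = -8*cos(w)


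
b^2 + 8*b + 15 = (b + 3)*(b + 5)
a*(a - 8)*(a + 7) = a^3 - a^2 - 56*a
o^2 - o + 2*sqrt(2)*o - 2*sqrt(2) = (o - 1)*(o + 2*sqrt(2))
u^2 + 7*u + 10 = (u + 2)*(u + 5)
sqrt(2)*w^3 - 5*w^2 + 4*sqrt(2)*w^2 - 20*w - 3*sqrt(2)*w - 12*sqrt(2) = (w + 4)*(w - 3*sqrt(2))*(sqrt(2)*w + 1)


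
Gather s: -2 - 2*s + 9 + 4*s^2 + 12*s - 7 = 4*s^2 + 10*s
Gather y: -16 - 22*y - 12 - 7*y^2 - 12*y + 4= -7*y^2 - 34*y - 24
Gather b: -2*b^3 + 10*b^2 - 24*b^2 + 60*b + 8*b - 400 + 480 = -2*b^3 - 14*b^2 + 68*b + 80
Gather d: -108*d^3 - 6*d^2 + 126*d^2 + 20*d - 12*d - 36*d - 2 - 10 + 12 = -108*d^3 + 120*d^2 - 28*d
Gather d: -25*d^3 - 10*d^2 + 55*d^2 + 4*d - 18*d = -25*d^3 + 45*d^2 - 14*d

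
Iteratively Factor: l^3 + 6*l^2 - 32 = (l + 4)*(l^2 + 2*l - 8) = (l + 4)^2*(l - 2)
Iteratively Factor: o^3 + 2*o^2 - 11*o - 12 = (o - 3)*(o^2 + 5*o + 4) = (o - 3)*(o + 1)*(o + 4)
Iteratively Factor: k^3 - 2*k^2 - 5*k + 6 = (k + 2)*(k^2 - 4*k + 3) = (k - 1)*(k + 2)*(k - 3)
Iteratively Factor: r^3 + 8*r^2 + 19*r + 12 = (r + 4)*(r^2 + 4*r + 3) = (r + 3)*(r + 4)*(r + 1)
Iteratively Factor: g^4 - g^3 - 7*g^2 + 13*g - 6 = (g - 1)*(g^3 - 7*g + 6) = (g - 1)^2*(g^2 + g - 6) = (g - 2)*(g - 1)^2*(g + 3)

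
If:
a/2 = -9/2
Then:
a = -9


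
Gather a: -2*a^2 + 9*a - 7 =-2*a^2 + 9*a - 7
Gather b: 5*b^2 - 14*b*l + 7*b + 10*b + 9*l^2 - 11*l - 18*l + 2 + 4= 5*b^2 + b*(17 - 14*l) + 9*l^2 - 29*l + 6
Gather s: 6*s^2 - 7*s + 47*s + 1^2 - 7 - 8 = 6*s^2 + 40*s - 14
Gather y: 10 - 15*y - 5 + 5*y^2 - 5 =5*y^2 - 15*y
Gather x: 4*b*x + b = 4*b*x + b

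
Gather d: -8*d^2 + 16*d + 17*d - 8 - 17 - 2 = -8*d^2 + 33*d - 27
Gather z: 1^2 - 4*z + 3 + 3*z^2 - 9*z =3*z^2 - 13*z + 4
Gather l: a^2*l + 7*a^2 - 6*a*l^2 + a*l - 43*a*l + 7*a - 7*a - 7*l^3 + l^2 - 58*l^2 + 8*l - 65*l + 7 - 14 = 7*a^2 - 7*l^3 + l^2*(-6*a - 57) + l*(a^2 - 42*a - 57) - 7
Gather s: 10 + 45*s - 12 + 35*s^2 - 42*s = 35*s^2 + 3*s - 2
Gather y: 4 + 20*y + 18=20*y + 22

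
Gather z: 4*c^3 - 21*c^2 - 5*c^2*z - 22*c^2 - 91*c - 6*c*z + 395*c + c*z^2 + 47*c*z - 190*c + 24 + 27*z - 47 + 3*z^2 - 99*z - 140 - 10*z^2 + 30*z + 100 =4*c^3 - 43*c^2 + 114*c + z^2*(c - 7) + z*(-5*c^2 + 41*c - 42) - 63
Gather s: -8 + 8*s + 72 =8*s + 64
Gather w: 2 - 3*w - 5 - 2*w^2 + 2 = -2*w^2 - 3*w - 1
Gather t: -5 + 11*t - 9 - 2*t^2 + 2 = -2*t^2 + 11*t - 12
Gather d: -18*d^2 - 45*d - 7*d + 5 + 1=-18*d^2 - 52*d + 6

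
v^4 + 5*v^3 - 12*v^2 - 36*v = v*(v - 3)*(v + 2)*(v + 6)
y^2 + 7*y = y*(y + 7)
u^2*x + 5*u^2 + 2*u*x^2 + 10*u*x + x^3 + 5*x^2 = (u + x)^2*(x + 5)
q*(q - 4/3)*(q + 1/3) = q^3 - q^2 - 4*q/9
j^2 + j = j*(j + 1)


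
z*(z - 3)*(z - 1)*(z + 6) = z^4 + 2*z^3 - 21*z^2 + 18*z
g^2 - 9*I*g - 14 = (g - 7*I)*(g - 2*I)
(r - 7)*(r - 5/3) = r^2 - 26*r/3 + 35/3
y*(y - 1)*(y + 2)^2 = y^4 + 3*y^3 - 4*y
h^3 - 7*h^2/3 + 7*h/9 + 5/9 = (h - 5/3)*(h - 1)*(h + 1/3)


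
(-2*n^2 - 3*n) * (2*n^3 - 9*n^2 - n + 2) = -4*n^5 + 12*n^4 + 29*n^3 - n^2 - 6*n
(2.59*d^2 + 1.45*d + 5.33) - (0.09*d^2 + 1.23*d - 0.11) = 2.5*d^2 + 0.22*d + 5.44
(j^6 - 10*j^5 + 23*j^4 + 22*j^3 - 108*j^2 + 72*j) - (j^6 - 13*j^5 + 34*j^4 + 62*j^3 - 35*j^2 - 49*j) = 3*j^5 - 11*j^4 - 40*j^3 - 73*j^2 + 121*j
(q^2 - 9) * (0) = 0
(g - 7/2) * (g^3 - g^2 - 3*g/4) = g^4 - 9*g^3/2 + 11*g^2/4 + 21*g/8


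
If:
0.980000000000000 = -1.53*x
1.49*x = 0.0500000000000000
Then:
No Solution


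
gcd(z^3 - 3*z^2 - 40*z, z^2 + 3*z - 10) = z + 5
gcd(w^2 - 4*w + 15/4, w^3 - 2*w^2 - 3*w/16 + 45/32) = w - 3/2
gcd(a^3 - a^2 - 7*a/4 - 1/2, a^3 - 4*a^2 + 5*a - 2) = a - 2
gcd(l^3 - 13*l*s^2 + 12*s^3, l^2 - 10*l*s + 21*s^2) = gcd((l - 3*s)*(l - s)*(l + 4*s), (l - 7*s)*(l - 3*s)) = -l + 3*s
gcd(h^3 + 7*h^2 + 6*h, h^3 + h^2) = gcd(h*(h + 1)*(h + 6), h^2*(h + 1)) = h^2 + h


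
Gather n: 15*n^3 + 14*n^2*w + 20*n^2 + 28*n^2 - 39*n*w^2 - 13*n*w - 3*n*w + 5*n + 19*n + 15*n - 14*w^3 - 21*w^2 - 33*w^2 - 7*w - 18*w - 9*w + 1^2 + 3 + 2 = 15*n^3 + n^2*(14*w + 48) + n*(-39*w^2 - 16*w + 39) - 14*w^3 - 54*w^2 - 34*w + 6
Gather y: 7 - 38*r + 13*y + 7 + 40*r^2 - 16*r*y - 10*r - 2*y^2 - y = 40*r^2 - 48*r - 2*y^2 + y*(12 - 16*r) + 14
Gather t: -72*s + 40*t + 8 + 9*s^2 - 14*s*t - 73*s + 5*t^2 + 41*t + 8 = 9*s^2 - 145*s + 5*t^2 + t*(81 - 14*s) + 16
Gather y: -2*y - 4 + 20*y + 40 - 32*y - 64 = -14*y - 28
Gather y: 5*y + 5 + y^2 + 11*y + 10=y^2 + 16*y + 15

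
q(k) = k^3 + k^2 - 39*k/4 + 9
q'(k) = 3*k^2 + 2*k - 39/4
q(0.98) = 1.35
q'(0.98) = -4.91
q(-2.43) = 24.25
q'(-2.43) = 3.10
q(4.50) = 76.50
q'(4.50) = 60.00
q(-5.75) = -91.98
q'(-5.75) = 77.94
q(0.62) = 3.58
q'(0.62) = -7.36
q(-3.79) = 5.88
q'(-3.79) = 25.76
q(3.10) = 18.18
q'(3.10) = 25.28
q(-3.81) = 5.36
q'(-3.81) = 26.18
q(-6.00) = -112.50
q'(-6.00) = 86.25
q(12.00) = 1764.00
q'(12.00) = 446.25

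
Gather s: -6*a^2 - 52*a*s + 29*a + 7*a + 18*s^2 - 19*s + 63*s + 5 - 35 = -6*a^2 + 36*a + 18*s^2 + s*(44 - 52*a) - 30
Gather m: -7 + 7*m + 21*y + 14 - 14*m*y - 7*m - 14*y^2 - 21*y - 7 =-14*m*y - 14*y^2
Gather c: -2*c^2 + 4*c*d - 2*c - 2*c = -2*c^2 + c*(4*d - 4)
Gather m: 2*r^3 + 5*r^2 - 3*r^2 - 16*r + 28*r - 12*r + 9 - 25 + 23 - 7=2*r^3 + 2*r^2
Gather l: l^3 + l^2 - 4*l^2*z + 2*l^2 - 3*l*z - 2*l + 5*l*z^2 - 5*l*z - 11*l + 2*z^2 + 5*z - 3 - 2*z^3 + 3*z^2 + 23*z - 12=l^3 + l^2*(3 - 4*z) + l*(5*z^2 - 8*z - 13) - 2*z^3 + 5*z^2 + 28*z - 15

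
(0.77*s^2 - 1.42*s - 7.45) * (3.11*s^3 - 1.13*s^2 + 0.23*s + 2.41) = 2.3947*s^5 - 5.2863*s^4 - 21.3878*s^3 + 9.9476*s^2 - 5.1357*s - 17.9545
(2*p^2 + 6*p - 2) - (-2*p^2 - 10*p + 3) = 4*p^2 + 16*p - 5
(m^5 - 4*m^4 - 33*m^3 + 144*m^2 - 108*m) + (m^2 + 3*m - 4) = m^5 - 4*m^4 - 33*m^3 + 145*m^2 - 105*m - 4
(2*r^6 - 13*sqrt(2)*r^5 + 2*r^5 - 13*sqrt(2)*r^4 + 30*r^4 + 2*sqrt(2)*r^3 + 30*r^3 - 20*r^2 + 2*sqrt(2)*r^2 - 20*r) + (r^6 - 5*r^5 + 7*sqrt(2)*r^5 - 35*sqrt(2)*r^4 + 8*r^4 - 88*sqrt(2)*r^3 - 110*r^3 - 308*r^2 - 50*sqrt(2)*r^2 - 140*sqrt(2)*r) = 3*r^6 - 6*sqrt(2)*r^5 - 3*r^5 - 48*sqrt(2)*r^4 + 38*r^4 - 86*sqrt(2)*r^3 - 80*r^3 - 328*r^2 - 48*sqrt(2)*r^2 - 140*sqrt(2)*r - 20*r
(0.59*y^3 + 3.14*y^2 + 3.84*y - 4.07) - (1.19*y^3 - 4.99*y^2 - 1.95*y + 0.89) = -0.6*y^3 + 8.13*y^2 + 5.79*y - 4.96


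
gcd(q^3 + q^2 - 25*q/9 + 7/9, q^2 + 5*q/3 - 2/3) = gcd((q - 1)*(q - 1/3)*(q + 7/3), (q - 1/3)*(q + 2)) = q - 1/3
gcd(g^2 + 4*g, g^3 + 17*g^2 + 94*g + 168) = g + 4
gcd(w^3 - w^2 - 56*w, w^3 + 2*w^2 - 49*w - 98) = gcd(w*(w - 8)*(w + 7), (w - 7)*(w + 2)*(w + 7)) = w + 7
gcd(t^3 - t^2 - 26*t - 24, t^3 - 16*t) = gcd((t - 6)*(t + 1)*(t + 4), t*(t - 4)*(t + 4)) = t + 4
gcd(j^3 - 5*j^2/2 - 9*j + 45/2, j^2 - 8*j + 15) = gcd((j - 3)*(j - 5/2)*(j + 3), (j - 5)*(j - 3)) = j - 3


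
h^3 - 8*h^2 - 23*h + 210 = (h - 7)*(h - 6)*(h + 5)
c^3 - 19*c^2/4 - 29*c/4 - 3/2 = (c - 6)*(c + 1/4)*(c + 1)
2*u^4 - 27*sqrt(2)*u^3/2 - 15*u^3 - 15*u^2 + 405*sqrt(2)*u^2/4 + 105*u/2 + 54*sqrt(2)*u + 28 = (u - 8)*(u - 7*sqrt(2))*(sqrt(2)*u + 1/2)*(sqrt(2)*u + sqrt(2)/2)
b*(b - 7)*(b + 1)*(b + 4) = b^4 - 2*b^3 - 31*b^2 - 28*b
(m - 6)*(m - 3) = m^2 - 9*m + 18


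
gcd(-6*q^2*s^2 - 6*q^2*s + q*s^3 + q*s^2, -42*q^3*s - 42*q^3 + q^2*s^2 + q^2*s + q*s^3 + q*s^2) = 6*q^2*s + 6*q^2 - q*s^2 - q*s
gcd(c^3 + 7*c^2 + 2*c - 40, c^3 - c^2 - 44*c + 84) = c - 2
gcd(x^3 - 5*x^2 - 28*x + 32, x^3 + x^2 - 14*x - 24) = 1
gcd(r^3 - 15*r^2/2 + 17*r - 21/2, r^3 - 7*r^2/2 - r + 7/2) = r^2 - 9*r/2 + 7/2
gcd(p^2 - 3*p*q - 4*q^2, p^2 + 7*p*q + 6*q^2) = p + q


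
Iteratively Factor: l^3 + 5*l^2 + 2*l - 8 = (l + 2)*(l^2 + 3*l - 4) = (l - 1)*(l + 2)*(l + 4)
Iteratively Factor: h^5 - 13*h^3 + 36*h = (h)*(h^4 - 13*h^2 + 36) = h*(h + 2)*(h^3 - 2*h^2 - 9*h + 18) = h*(h - 3)*(h + 2)*(h^2 + h - 6) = h*(h - 3)*(h - 2)*(h + 2)*(h + 3)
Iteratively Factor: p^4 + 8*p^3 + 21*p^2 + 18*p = (p)*(p^3 + 8*p^2 + 21*p + 18) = p*(p + 3)*(p^2 + 5*p + 6) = p*(p + 3)^2*(p + 2)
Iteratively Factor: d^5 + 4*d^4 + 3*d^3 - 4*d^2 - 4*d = (d + 2)*(d^4 + 2*d^3 - d^2 - 2*d) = (d + 2)^2*(d^3 - d) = (d + 1)*(d + 2)^2*(d^2 - d) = (d - 1)*(d + 1)*(d + 2)^2*(d)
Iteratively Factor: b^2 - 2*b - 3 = (b - 3)*(b + 1)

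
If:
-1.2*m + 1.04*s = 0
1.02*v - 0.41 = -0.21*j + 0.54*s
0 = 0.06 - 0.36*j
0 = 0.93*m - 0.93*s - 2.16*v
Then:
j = 0.17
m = -0.54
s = -0.63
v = 0.04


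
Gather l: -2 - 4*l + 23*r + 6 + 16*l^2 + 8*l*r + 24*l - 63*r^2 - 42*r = 16*l^2 + l*(8*r + 20) - 63*r^2 - 19*r + 4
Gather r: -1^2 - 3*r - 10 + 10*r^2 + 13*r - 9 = 10*r^2 + 10*r - 20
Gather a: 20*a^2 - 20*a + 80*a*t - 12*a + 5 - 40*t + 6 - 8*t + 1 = 20*a^2 + a*(80*t - 32) - 48*t + 12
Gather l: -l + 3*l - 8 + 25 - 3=2*l + 14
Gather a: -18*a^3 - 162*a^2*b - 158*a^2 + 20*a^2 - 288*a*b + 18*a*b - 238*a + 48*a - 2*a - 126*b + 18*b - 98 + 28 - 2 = -18*a^3 + a^2*(-162*b - 138) + a*(-270*b - 192) - 108*b - 72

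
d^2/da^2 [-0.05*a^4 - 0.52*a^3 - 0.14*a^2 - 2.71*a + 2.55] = -0.6*a^2 - 3.12*a - 0.28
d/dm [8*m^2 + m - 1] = 16*m + 1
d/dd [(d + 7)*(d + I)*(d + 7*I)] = 3*d^2 + d*(14 + 16*I) - 7 + 56*I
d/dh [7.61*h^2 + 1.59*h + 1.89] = 15.22*h + 1.59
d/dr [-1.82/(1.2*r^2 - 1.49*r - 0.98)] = (4.368*r - 2.7118)/(-1.2*r^2 + 1.49*r + 0.98)^2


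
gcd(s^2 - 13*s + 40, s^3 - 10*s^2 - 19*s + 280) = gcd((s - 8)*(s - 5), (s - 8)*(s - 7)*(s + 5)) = s - 8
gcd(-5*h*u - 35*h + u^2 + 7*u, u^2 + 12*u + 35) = u + 7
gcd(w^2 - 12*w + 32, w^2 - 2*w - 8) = w - 4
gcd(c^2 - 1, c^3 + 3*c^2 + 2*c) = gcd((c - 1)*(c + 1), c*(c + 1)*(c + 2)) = c + 1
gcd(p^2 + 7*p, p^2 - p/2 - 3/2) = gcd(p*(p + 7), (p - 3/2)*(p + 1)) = 1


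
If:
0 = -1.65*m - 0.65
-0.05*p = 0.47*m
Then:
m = -0.39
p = 3.70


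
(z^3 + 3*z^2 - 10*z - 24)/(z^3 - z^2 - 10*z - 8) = (z^2 + z - 12)/(z^2 - 3*z - 4)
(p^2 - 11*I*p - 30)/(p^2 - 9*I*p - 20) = (p - 6*I)/(p - 4*I)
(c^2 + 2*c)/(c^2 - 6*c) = (c + 2)/(c - 6)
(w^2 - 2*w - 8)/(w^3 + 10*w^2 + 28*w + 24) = (w - 4)/(w^2 + 8*w + 12)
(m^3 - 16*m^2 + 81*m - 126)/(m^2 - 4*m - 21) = (m^2 - 9*m + 18)/(m + 3)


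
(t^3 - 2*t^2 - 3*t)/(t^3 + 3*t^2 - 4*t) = (t^2 - 2*t - 3)/(t^2 + 3*t - 4)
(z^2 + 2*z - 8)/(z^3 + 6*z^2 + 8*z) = (z - 2)/(z*(z + 2))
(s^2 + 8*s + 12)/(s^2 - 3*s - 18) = (s^2 + 8*s + 12)/(s^2 - 3*s - 18)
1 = 1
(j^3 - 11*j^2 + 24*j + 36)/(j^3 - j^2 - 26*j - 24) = (j - 6)/(j + 4)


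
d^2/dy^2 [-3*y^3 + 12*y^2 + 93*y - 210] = 24 - 18*y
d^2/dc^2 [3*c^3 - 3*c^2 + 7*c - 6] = 18*c - 6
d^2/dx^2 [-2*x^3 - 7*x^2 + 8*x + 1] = -12*x - 14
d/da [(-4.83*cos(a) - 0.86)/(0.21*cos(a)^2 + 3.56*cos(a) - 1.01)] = (1.0143*sin(a)^2 - 0.3612*cos(a) - 8.9542)*sin(a)/(0.21*cos(a)^2 + 3.56*cos(a) - 1.01)^2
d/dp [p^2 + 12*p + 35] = 2*p + 12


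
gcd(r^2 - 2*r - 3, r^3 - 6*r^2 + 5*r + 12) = r^2 - 2*r - 3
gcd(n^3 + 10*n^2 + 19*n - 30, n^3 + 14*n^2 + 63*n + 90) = n^2 + 11*n + 30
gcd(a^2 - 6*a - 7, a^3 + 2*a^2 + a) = a + 1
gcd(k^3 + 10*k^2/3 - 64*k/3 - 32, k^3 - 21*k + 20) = k - 4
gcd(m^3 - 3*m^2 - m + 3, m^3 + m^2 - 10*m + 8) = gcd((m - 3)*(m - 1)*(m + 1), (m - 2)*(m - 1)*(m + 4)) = m - 1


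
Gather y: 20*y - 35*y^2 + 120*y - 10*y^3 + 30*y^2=-10*y^3 - 5*y^2 + 140*y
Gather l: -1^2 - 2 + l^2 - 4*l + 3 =l^2 - 4*l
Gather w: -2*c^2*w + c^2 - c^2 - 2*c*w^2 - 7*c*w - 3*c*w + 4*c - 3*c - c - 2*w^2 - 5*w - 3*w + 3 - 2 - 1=w^2*(-2*c - 2) + w*(-2*c^2 - 10*c - 8)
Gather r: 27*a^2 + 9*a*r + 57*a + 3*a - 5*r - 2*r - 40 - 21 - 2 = 27*a^2 + 60*a + r*(9*a - 7) - 63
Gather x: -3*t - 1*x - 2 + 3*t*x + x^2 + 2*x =-3*t + x^2 + x*(3*t + 1) - 2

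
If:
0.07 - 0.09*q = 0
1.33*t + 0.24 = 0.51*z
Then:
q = 0.78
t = 0.383458646616541*z - 0.180451127819549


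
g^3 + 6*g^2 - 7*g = g*(g - 1)*(g + 7)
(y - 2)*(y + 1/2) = y^2 - 3*y/2 - 1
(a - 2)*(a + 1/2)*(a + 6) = a^3 + 9*a^2/2 - 10*a - 6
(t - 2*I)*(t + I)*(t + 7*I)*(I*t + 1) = I*t^4 - 5*t^3 + 15*I*t^2 - 5*t + 14*I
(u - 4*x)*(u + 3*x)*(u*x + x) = u^3*x - u^2*x^2 + u^2*x - 12*u*x^3 - u*x^2 - 12*x^3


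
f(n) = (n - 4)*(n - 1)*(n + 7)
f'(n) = (n - 4)*(n - 1) + (n - 4)*(n + 7) + (n - 1)*(n + 7)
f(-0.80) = 53.57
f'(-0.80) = -32.28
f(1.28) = -6.31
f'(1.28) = -20.96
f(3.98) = -0.65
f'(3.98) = 32.44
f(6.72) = 213.46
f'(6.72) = 131.36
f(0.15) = 23.40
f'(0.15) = -30.33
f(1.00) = 0.00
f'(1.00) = -24.00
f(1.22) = -5.03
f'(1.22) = -21.65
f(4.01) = 0.33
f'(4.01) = 33.28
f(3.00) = -20.00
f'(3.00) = 8.00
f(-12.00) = -1040.00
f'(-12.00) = 353.00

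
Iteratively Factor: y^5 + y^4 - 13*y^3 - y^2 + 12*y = (y + 1)*(y^4 - 13*y^2 + 12*y) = y*(y + 1)*(y^3 - 13*y + 12) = y*(y - 3)*(y + 1)*(y^2 + 3*y - 4) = y*(y - 3)*(y + 1)*(y + 4)*(y - 1)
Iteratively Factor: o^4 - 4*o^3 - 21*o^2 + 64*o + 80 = (o - 4)*(o^3 - 21*o - 20) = (o - 4)*(o + 4)*(o^2 - 4*o - 5) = (o - 5)*(o - 4)*(o + 4)*(o + 1)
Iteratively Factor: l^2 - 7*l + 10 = (l - 5)*(l - 2)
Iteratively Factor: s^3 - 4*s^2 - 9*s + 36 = (s - 3)*(s^2 - s - 12) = (s - 4)*(s - 3)*(s + 3)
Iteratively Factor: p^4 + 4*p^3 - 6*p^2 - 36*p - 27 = (p - 3)*(p^3 + 7*p^2 + 15*p + 9) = (p - 3)*(p + 3)*(p^2 + 4*p + 3) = (p - 3)*(p + 3)^2*(p + 1)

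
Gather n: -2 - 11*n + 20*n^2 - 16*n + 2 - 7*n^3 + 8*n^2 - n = -7*n^3 + 28*n^2 - 28*n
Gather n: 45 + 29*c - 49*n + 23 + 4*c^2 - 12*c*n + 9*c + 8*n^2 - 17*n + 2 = 4*c^2 + 38*c + 8*n^2 + n*(-12*c - 66) + 70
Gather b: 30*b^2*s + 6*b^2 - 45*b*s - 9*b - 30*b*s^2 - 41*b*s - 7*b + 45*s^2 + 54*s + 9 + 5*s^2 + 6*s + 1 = b^2*(30*s + 6) + b*(-30*s^2 - 86*s - 16) + 50*s^2 + 60*s + 10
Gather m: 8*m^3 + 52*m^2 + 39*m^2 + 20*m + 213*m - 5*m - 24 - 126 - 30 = 8*m^3 + 91*m^2 + 228*m - 180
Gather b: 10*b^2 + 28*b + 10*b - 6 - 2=10*b^2 + 38*b - 8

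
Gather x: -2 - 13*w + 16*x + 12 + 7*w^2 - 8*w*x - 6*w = 7*w^2 - 19*w + x*(16 - 8*w) + 10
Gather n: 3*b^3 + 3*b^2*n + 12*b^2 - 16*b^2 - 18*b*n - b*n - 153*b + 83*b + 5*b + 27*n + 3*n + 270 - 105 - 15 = 3*b^3 - 4*b^2 - 65*b + n*(3*b^2 - 19*b + 30) + 150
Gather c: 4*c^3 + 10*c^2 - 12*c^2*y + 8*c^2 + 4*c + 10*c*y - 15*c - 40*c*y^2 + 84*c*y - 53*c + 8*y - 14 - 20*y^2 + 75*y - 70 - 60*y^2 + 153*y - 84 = 4*c^3 + c^2*(18 - 12*y) + c*(-40*y^2 + 94*y - 64) - 80*y^2 + 236*y - 168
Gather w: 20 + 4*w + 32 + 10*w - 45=14*w + 7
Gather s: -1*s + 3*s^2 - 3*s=3*s^2 - 4*s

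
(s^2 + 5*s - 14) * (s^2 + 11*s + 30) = s^4 + 16*s^3 + 71*s^2 - 4*s - 420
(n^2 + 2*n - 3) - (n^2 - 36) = 2*n + 33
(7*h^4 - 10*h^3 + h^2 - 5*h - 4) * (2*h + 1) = 14*h^5 - 13*h^4 - 8*h^3 - 9*h^2 - 13*h - 4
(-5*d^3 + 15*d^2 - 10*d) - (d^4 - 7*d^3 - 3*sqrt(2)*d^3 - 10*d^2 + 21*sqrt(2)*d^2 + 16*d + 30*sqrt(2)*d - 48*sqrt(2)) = -d^4 + 2*d^3 + 3*sqrt(2)*d^3 - 21*sqrt(2)*d^2 + 25*d^2 - 30*sqrt(2)*d - 26*d + 48*sqrt(2)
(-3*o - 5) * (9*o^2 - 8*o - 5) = -27*o^3 - 21*o^2 + 55*o + 25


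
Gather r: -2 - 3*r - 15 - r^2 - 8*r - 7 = -r^2 - 11*r - 24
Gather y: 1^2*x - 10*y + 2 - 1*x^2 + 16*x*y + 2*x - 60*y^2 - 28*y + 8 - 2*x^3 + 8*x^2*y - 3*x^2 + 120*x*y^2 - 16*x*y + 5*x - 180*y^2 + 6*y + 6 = -2*x^3 - 4*x^2 + 8*x + y^2*(120*x - 240) + y*(8*x^2 - 32) + 16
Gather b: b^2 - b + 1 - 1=b^2 - b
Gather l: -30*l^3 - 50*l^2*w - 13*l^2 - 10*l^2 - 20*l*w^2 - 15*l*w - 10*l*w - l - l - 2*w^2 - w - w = -30*l^3 + l^2*(-50*w - 23) + l*(-20*w^2 - 25*w - 2) - 2*w^2 - 2*w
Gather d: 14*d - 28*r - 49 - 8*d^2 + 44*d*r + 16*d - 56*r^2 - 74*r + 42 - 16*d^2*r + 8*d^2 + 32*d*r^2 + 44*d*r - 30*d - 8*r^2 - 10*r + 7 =-16*d^2*r + d*(32*r^2 + 88*r) - 64*r^2 - 112*r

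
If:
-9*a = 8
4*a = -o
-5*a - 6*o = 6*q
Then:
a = -8/9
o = 32/9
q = -76/27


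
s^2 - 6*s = s*(s - 6)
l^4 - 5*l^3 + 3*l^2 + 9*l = l*(l - 3)^2*(l + 1)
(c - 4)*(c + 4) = c^2 - 16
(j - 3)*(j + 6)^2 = j^3 + 9*j^2 - 108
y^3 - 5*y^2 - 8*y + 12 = (y - 6)*(y - 1)*(y + 2)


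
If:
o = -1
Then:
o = -1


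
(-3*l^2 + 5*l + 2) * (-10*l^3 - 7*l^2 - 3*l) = 30*l^5 - 29*l^4 - 46*l^3 - 29*l^2 - 6*l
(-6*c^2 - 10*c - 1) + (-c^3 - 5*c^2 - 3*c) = -c^3 - 11*c^2 - 13*c - 1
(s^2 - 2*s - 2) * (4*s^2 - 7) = 4*s^4 - 8*s^3 - 15*s^2 + 14*s + 14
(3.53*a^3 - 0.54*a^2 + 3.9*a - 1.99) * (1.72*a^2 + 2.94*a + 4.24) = 6.0716*a^5 + 9.4494*a^4 + 20.0876*a^3 + 5.7536*a^2 + 10.6854*a - 8.4376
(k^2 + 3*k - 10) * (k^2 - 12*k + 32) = k^4 - 9*k^3 - 14*k^2 + 216*k - 320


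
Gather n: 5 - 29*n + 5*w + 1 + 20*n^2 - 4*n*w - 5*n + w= 20*n^2 + n*(-4*w - 34) + 6*w + 6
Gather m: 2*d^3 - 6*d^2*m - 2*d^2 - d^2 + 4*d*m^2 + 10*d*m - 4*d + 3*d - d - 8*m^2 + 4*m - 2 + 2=2*d^3 - 3*d^2 - 2*d + m^2*(4*d - 8) + m*(-6*d^2 + 10*d + 4)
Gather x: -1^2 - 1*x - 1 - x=-2*x - 2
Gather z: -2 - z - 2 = -z - 4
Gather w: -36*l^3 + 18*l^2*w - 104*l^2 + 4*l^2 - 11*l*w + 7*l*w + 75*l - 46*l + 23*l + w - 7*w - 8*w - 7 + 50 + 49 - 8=-36*l^3 - 100*l^2 + 52*l + w*(18*l^2 - 4*l - 14) + 84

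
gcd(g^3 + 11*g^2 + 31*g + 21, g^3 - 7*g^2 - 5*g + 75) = g + 3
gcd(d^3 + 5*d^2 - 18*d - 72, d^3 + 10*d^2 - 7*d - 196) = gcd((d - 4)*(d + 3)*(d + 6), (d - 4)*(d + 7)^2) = d - 4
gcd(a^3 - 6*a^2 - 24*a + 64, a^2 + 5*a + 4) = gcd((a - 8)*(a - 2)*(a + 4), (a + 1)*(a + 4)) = a + 4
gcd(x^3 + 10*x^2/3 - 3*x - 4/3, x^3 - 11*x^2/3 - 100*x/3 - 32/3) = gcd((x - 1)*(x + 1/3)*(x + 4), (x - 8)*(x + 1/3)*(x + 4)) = x^2 + 13*x/3 + 4/3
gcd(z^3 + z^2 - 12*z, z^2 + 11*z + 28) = z + 4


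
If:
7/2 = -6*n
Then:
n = -7/12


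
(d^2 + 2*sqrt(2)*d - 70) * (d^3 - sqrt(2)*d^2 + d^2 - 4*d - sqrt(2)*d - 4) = d^5 + d^4 + sqrt(2)*d^4 - 78*d^3 + sqrt(2)*d^3 - 78*d^2 + 62*sqrt(2)*d^2 + 62*sqrt(2)*d + 280*d + 280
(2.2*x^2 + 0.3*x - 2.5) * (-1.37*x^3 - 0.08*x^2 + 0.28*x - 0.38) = -3.014*x^5 - 0.587*x^4 + 4.017*x^3 - 0.552*x^2 - 0.814*x + 0.95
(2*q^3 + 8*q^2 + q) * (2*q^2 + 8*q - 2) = 4*q^5 + 32*q^4 + 62*q^3 - 8*q^2 - 2*q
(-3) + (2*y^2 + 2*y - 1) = 2*y^2 + 2*y - 4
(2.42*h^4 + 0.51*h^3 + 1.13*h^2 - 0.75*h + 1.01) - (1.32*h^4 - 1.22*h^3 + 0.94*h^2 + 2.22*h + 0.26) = 1.1*h^4 + 1.73*h^3 + 0.19*h^2 - 2.97*h + 0.75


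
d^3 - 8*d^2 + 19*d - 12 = (d - 4)*(d - 3)*(d - 1)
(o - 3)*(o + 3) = o^2 - 9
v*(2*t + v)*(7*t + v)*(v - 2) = 14*t^2*v^2 - 28*t^2*v + 9*t*v^3 - 18*t*v^2 + v^4 - 2*v^3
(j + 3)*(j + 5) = j^2 + 8*j + 15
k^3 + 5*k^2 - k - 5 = (k - 1)*(k + 1)*(k + 5)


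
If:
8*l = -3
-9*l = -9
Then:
No Solution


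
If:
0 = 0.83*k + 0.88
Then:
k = -1.06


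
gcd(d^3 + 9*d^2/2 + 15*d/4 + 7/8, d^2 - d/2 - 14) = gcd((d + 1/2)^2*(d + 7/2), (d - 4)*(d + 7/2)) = d + 7/2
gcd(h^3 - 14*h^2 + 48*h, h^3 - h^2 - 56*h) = h^2 - 8*h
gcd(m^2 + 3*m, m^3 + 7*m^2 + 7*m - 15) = m + 3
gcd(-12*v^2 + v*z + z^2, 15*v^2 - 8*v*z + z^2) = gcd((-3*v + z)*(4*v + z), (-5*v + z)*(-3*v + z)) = -3*v + z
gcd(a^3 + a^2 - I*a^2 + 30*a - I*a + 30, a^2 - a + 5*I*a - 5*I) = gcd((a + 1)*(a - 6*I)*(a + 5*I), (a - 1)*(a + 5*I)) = a + 5*I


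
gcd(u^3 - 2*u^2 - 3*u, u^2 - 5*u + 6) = u - 3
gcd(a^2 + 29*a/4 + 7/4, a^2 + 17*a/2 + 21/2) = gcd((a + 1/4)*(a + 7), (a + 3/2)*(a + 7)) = a + 7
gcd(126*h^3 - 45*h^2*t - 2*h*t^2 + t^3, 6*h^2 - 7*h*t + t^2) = -6*h + t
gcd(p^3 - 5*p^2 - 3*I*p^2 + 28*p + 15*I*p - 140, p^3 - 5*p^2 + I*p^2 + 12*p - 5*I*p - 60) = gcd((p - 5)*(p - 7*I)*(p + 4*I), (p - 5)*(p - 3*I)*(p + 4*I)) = p^2 + p*(-5 + 4*I) - 20*I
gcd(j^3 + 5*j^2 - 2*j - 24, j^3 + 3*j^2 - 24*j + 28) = j - 2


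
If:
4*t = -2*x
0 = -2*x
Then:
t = 0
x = 0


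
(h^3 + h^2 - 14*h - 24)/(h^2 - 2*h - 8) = h + 3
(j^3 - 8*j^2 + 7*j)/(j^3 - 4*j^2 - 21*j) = (j - 1)/(j + 3)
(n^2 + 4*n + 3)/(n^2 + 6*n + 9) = (n + 1)/(n + 3)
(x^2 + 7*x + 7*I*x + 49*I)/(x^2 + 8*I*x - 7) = (x + 7)/(x + I)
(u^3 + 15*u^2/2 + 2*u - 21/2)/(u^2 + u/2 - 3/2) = u + 7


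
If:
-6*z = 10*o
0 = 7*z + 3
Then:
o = 9/35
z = -3/7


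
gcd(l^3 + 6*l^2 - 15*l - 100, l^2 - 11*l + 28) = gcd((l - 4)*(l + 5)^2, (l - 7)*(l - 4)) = l - 4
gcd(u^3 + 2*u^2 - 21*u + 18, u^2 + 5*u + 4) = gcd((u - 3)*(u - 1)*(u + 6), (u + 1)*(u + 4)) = 1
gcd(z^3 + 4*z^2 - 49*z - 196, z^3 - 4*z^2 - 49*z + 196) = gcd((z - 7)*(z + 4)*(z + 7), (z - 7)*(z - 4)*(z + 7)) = z^2 - 49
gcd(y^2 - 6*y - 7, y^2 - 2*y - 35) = y - 7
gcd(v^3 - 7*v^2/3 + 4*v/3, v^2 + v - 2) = v - 1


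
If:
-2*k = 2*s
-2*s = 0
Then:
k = 0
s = 0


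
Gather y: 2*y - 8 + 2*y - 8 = 4*y - 16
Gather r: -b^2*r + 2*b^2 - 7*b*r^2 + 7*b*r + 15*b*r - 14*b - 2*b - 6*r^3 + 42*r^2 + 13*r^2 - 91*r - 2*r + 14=2*b^2 - 16*b - 6*r^3 + r^2*(55 - 7*b) + r*(-b^2 + 22*b - 93) + 14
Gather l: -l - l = -2*l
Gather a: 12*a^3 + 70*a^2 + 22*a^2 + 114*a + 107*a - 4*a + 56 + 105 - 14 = 12*a^3 + 92*a^2 + 217*a + 147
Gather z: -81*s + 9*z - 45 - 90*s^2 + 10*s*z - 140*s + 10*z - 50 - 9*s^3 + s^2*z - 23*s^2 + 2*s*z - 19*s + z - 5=-9*s^3 - 113*s^2 - 240*s + z*(s^2 + 12*s + 20) - 100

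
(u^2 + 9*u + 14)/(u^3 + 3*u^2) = (u^2 + 9*u + 14)/(u^2*(u + 3))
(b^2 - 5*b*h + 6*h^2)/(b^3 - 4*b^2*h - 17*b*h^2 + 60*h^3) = (b - 2*h)/(b^2 - b*h - 20*h^2)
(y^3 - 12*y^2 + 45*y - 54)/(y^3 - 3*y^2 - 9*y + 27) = (y - 6)/(y + 3)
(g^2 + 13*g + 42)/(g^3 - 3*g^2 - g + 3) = (g^2 + 13*g + 42)/(g^3 - 3*g^2 - g + 3)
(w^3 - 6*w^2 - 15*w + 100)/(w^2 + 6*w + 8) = (w^2 - 10*w + 25)/(w + 2)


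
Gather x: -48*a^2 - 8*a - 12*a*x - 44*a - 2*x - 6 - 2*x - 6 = -48*a^2 - 52*a + x*(-12*a - 4) - 12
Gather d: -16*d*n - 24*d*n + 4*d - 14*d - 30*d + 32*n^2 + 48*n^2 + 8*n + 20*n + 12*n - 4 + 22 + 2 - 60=d*(-40*n - 40) + 80*n^2 + 40*n - 40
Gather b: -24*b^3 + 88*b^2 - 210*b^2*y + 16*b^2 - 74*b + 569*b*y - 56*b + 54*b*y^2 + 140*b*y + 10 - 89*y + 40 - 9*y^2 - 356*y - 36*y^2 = -24*b^3 + b^2*(104 - 210*y) + b*(54*y^2 + 709*y - 130) - 45*y^2 - 445*y + 50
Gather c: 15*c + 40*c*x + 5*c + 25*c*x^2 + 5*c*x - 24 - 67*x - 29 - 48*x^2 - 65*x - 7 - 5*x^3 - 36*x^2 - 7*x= c*(25*x^2 + 45*x + 20) - 5*x^3 - 84*x^2 - 139*x - 60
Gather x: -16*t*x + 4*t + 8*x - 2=4*t + x*(8 - 16*t) - 2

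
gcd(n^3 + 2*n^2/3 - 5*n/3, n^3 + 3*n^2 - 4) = n - 1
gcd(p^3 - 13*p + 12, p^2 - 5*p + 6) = p - 3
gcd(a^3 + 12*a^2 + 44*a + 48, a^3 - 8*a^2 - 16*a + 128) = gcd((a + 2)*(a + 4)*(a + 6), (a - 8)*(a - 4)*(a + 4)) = a + 4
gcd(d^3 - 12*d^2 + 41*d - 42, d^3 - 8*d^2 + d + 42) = d^2 - 10*d + 21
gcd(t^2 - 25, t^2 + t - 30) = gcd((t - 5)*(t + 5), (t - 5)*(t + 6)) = t - 5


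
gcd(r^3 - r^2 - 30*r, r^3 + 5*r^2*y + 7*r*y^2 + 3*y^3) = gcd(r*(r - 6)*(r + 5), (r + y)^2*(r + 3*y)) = 1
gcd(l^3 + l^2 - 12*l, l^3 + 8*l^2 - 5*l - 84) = l^2 + l - 12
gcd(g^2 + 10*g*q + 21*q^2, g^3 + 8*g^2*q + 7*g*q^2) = g + 7*q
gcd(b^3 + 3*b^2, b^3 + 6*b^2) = b^2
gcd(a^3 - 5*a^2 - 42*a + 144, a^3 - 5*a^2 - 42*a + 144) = a^3 - 5*a^2 - 42*a + 144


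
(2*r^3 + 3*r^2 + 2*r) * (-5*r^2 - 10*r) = -10*r^5 - 35*r^4 - 40*r^3 - 20*r^2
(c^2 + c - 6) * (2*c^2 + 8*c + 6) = 2*c^4 + 10*c^3 + 2*c^2 - 42*c - 36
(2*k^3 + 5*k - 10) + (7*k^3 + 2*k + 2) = 9*k^3 + 7*k - 8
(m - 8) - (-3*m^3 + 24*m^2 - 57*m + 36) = 3*m^3 - 24*m^2 + 58*m - 44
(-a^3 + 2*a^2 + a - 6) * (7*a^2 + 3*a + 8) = -7*a^5 + 11*a^4 + 5*a^3 - 23*a^2 - 10*a - 48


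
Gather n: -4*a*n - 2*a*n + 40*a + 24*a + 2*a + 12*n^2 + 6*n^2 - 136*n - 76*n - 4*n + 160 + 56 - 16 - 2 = 66*a + 18*n^2 + n*(-6*a - 216) + 198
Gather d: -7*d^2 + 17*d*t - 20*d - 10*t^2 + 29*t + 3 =-7*d^2 + d*(17*t - 20) - 10*t^2 + 29*t + 3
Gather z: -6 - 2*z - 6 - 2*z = -4*z - 12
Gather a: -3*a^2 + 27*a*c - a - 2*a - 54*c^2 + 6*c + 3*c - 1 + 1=-3*a^2 + a*(27*c - 3) - 54*c^2 + 9*c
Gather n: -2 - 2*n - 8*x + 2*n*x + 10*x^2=n*(2*x - 2) + 10*x^2 - 8*x - 2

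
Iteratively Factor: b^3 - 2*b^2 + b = (b)*(b^2 - 2*b + 1) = b*(b - 1)*(b - 1)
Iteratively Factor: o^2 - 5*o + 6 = (o - 2)*(o - 3)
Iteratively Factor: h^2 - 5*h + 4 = (h - 4)*(h - 1)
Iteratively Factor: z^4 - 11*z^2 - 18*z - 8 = (z - 4)*(z^3 + 4*z^2 + 5*z + 2) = (z - 4)*(z + 1)*(z^2 + 3*z + 2) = (z - 4)*(z + 1)*(z + 2)*(z + 1)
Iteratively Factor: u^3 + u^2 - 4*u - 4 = (u + 1)*(u^2 - 4) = (u + 1)*(u + 2)*(u - 2)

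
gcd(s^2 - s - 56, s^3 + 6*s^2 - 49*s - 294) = s + 7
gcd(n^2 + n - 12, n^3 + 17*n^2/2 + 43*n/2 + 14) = n + 4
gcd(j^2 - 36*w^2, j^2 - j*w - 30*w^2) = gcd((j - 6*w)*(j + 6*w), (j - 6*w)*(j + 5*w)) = -j + 6*w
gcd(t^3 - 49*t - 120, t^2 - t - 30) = t + 5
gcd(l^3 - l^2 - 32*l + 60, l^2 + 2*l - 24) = l + 6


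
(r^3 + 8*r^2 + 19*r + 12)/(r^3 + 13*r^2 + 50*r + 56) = (r^2 + 4*r + 3)/(r^2 + 9*r + 14)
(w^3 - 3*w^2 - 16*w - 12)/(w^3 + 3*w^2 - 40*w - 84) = (w + 1)/(w + 7)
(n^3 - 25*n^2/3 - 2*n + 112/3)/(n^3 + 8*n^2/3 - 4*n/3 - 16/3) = (3*n^2 - 31*n + 56)/(3*n^2 + 2*n - 8)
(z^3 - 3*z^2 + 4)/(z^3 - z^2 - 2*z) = (z - 2)/z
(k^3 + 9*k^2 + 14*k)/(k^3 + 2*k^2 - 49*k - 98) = k/(k - 7)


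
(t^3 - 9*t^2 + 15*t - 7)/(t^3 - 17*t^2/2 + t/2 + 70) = 2*(t^2 - 2*t + 1)/(2*t^2 - 3*t - 20)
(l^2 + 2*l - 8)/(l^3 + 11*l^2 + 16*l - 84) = (l + 4)/(l^2 + 13*l + 42)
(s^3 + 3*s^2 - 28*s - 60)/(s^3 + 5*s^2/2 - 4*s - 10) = 2*(s^2 + s - 30)/(2*s^2 + s - 10)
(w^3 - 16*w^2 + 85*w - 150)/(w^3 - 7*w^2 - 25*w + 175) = (w^2 - 11*w + 30)/(w^2 - 2*w - 35)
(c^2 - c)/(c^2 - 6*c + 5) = c/(c - 5)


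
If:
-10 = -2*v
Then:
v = 5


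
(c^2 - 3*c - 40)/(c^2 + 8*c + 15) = (c - 8)/(c + 3)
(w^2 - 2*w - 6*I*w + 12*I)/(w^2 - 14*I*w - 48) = (w - 2)/(w - 8*I)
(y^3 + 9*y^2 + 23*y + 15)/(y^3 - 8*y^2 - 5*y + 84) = (y^2 + 6*y + 5)/(y^2 - 11*y + 28)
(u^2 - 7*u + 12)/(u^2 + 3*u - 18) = (u - 4)/(u + 6)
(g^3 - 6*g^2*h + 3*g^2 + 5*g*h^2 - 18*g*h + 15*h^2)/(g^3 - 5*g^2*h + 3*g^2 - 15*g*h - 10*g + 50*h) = (g^2 - g*h + 3*g - 3*h)/(g^2 + 3*g - 10)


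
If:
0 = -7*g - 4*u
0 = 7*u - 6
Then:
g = -24/49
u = 6/7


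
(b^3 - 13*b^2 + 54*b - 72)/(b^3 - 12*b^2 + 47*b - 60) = (b - 6)/(b - 5)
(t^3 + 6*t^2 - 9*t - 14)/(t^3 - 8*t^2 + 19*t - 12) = (t^3 + 6*t^2 - 9*t - 14)/(t^3 - 8*t^2 + 19*t - 12)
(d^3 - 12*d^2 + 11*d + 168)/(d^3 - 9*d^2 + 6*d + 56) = (d^2 - 5*d - 24)/(d^2 - 2*d - 8)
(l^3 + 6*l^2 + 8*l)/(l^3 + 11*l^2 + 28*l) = (l + 2)/(l + 7)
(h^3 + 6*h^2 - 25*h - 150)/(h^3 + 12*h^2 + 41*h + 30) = (h - 5)/(h + 1)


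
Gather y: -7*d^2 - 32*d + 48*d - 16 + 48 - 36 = -7*d^2 + 16*d - 4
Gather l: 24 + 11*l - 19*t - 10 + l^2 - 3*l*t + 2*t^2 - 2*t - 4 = l^2 + l*(11 - 3*t) + 2*t^2 - 21*t + 10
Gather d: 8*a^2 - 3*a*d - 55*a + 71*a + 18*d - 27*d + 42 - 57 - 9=8*a^2 + 16*a + d*(-3*a - 9) - 24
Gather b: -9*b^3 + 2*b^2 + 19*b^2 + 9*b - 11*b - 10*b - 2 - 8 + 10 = -9*b^3 + 21*b^2 - 12*b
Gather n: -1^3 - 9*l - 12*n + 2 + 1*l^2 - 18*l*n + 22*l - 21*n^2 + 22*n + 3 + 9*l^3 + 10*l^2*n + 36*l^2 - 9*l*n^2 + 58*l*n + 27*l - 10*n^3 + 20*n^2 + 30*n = 9*l^3 + 37*l^2 + 40*l - 10*n^3 + n^2*(-9*l - 1) + n*(10*l^2 + 40*l + 40) + 4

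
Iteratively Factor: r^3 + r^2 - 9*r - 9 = (r + 1)*(r^2 - 9) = (r - 3)*(r + 1)*(r + 3)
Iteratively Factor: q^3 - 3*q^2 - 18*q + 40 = (q - 2)*(q^2 - q - 20) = (q - 5)*(q - 2)*(q + 4)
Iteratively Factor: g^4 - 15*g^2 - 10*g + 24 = (g - 1)*(g^3 + g^2 - 14*g - 24) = (g - 1)*(g + 3)*(g^2 - 2*g - 8) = (g - 4)*(g - 1)*(g + 3)*(g + 2)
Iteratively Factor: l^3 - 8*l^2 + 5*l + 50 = (l - 5)*(l^2 - 3*l - 10) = (l - 5)*(l + 2)*(l - 5)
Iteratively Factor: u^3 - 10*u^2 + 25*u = (u)*(u^2 - 10*u + 25) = u*(u - 5)*(u - 5)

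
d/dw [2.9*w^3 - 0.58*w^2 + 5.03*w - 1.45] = 8.7*w^2 - 1.16*w + 5.03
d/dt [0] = 0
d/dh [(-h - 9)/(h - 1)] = 10/(h - 1)^2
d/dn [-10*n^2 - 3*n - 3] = -20*n - 3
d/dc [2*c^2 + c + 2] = 4*c + 1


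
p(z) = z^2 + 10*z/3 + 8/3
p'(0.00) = 3.33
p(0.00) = 2.67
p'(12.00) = 27.33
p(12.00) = 186.67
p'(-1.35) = 0.63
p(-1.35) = -0.01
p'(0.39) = 4.11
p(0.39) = 4.12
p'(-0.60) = 2.13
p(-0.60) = 1.03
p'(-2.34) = -1.35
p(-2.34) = 0.34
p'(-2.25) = -1.17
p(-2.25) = 0.23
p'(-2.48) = -1.63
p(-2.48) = 0.55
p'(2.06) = 7.45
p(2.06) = 13.78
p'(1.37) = 6.07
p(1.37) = 9.11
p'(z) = 2*z + 10/3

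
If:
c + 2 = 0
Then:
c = -2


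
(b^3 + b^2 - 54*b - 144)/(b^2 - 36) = (b^2 - 5*b - 24)/(b - 6)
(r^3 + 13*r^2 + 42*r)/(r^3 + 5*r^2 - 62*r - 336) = r/(r - 8)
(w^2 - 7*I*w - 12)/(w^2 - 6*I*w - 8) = (w - 3*I)/(w - 2*I)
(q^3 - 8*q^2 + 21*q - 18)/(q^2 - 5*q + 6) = q - 3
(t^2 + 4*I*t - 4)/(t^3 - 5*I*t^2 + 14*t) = (t + 2*I)/(t*(t - 7*I))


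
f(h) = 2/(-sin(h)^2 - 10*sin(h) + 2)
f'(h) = 2*(2*sin(h)*cos(h) + 10*cos(h))/(-sin(h)^2 - 10*sin(h) + 2)^2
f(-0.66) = 0.26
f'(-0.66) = 0.23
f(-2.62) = 0.30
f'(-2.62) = -0.34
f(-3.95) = -0.35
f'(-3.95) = -0.48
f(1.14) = -0.25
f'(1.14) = 0.16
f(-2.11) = 0.20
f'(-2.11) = -0.09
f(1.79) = -0.23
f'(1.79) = -0.07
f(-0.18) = 0.53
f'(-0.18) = 1.34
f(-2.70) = 0.33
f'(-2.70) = -0.45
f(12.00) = 0.28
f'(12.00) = 0.30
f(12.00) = 0.28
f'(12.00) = 0.30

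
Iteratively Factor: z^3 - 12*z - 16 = (z - 4)*(z^2 + 4*z + 4) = (z - 4)*(z + 2)*(z + 2)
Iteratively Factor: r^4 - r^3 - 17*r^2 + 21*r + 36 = (r - 3)*(r^3 + 2*r^2 - 11*r - 12) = (r - 3)^2*(r^2 + 5*r + 4) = (r - 3)^2*(r + 1)*(r + 4)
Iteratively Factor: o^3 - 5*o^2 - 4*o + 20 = (o + 2)*(o^2 - 7*o + 10) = (o - 5)*(o + 2)*(o - 2)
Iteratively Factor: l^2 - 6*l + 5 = (l - 1)*(l - 5)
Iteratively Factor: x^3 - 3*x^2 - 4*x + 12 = (x - 3)*(x^2 - 4) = (x - 3)*(x + 2)*(x - 2)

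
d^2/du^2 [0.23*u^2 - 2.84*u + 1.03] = 0.460000000000000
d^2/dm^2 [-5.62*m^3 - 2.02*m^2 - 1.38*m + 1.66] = -33.72*m - 4.04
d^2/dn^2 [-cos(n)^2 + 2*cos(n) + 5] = -2*cos(n) + 2*cos(2*n)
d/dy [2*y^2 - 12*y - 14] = 4*y - 12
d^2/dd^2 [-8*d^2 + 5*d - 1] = -16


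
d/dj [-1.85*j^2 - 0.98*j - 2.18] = -3.7*j - 0.98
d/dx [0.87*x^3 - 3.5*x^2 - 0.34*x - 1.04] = 2.61*x^2 - 7.0*x - 0.34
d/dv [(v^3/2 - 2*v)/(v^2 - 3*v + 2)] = (v^2/2 - v - 1)/(v^2 - 2*v + 1)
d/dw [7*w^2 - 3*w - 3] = 14*w - 3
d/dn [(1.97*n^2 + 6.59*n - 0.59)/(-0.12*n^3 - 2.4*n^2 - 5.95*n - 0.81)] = (0.2364*n^4 + 1.5816*n^3 + 3.88209999999999*n^2 - 6.0234*n - 8.8484)/(0.0144*n^6 + 0.576*n^5 + 7.188*n^4 + 28.7544*n^3 + 39.2905*n^2 + 9.639*n + 0.6561)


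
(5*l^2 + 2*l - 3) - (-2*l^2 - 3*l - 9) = 7*l^2 + 5*l + 6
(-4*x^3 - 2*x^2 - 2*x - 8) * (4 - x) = 4*x^4 - 14*x^3 - 6*x^2 - 32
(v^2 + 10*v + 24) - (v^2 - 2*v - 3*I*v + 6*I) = 12*v + 3*I*v + 24 - 6*I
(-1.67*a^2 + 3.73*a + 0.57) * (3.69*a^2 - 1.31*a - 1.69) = -6.1623*a^4 + 15.9514*a^3 + 0.0392999999999994*a^2 - 7.0504*a - 0.9633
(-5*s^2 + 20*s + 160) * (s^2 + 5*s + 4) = -5*s^4 - 5*s^3 + 240*s^2 + 880*s + 640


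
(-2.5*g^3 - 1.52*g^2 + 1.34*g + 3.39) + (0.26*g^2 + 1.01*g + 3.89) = -2.5*g^3 - 1.26*g^2 + 2.35*g + 7.28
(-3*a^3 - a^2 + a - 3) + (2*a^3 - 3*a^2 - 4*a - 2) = -a^3 - 4*a^2 - 3*a - 5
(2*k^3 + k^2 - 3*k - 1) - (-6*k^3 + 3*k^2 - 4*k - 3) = 8*k^3 - 2*k^2 + k + 2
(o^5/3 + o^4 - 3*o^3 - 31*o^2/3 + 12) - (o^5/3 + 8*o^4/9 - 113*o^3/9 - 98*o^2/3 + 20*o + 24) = o^4/9 + 86*o^3/9 + 67*o^2/3 - 20*o - 12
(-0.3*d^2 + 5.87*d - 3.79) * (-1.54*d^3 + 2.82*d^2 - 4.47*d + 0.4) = 0.462*d^5 - 9.8858*d^4 + 23.731*d^3 - 37.0467*d^2 + 19.2893*d - 1.516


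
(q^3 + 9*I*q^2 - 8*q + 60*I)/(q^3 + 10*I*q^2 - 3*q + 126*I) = (q^2 + 3*I*q + 10)/(q^2 + 4*I*q + 21)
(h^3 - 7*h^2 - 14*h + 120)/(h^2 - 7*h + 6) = (h^2 - h - 20)/(h - 1)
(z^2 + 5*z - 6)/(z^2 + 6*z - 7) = (z + 6)/(z + 7)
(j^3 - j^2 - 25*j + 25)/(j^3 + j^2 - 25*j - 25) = (j - 1)/(j + 1)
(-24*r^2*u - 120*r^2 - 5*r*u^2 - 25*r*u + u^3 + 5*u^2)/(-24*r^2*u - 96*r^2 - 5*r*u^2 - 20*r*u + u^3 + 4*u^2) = (u + 5)/(u + 4)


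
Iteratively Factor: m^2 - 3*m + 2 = (m - 1)*(m - 2)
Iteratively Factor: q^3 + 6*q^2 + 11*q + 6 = (q + 3)*(q^2 + 3*q + 2) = (q + 1)*(q + 3)*(q + 2)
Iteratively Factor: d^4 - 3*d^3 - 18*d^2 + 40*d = (d - 2)*(d^3 - d^2 - 20*d) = (d - 2)*(d + 4)*(d^2 - 5*d) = (d - 5)*(d - 2)*(d + 4)*(d)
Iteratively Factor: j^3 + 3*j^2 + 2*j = (j)*(j^2 + 3*j + 2) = j*(j + 2)*(j + 1)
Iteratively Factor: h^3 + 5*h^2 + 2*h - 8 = (h - 1)*(h^2 + 6*h + 8) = (h - 1)*(h + 2)*(h + 4)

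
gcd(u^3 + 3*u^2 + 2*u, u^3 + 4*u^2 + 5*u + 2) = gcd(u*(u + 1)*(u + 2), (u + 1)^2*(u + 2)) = u^2 + 3*u + 2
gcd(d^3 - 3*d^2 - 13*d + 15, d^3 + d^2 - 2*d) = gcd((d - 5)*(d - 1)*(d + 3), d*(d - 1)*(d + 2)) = d - 1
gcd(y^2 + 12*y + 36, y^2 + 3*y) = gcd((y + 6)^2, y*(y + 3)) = 1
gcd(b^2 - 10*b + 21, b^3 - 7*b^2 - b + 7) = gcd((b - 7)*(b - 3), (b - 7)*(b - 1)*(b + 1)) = b - 7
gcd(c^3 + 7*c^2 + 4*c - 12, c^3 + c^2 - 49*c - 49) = 1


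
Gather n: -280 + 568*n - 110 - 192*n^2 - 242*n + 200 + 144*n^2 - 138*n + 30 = -48*n^2 + 188*n - 160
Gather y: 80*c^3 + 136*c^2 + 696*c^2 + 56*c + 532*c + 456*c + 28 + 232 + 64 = 80*c^3 + 832*c^2 + 1044*c + 324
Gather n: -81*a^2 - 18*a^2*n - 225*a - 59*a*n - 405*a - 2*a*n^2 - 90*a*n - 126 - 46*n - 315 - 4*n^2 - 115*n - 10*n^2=-81*a^2 - 630*a + n^2*(-2*a - 14) + n*(-18*a^2 - 149*a - 161) - 441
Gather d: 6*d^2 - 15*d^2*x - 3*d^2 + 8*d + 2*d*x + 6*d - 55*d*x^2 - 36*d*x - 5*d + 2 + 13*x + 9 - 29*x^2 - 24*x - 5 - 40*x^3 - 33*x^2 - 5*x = d^2*(3 - 15*x) + d*(-55*x^2 - 34*x + 9) - 40*x^3 - 62*x^2 - 16*x + 6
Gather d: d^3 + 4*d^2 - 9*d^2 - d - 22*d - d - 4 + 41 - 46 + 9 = d^3 - 5*d^2 - 24*d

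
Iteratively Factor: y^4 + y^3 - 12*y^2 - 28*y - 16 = (y + 2)*(y^3 - y^2 - 10*y - 8) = (y + 1)*(y + 2)*(y^2 - 2*y - 8) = (y - 4)*(y + 1)*(y + 2)*(y + 2)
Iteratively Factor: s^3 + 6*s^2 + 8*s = (s + 2)*(s^2 + 4*s) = (s + 2)*(s + 4)*(s)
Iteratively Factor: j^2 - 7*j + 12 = (j - 3)*(j - 4)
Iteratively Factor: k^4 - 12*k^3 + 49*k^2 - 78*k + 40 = (k - 4)*(k^3 - 8*k^2 + 17*k - 10) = (k - 4)*(k - 1)*(k^2 - 7*k + 10) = (k - 5)*(k - 4)*(k - 1)*(k - 2)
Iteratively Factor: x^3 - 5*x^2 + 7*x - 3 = (x - 1)*(x^2 - 4*x + 3) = (x - 1)^2*(x - 3)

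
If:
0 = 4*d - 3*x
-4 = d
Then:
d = -4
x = -16/3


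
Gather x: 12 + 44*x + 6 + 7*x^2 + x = 7*x^2 + 45*x + 18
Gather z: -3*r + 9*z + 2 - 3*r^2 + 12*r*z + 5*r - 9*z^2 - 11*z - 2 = -3*r^2 + 2*r - 9*z^2 + z*(12*r - 2)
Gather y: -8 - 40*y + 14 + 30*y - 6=-10*y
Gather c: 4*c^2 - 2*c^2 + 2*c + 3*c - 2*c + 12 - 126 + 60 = 2*c^2 + 3*c - 54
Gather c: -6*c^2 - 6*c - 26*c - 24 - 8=-6*c^2 - 32*c - 32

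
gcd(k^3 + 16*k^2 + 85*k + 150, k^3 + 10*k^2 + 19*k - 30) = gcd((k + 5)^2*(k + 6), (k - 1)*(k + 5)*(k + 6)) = k^2 + 11*k + 30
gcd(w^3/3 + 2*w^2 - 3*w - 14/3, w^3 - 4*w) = w - 2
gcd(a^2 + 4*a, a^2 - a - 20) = a + 4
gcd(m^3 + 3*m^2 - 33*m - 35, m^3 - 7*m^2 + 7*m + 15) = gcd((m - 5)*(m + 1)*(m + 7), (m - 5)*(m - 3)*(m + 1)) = m^2 - 4*m - 5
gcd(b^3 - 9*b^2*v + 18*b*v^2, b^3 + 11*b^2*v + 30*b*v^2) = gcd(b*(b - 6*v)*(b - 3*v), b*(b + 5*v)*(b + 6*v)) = b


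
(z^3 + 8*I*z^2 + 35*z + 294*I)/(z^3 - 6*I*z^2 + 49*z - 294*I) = (z + 7*I)/(z - 7*I)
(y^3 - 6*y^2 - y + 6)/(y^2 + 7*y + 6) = (y^2 - 7*y + 6)/(y + 6)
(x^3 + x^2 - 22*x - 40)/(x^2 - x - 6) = (x^2 - x - 20)/(x - 3)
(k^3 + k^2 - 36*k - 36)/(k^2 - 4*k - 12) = (k^2 + 7*k + 6)/(k + 2)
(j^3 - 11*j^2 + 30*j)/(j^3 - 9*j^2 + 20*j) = (j - 6)/(j - 4)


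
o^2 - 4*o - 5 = (o - 5)*(o + 1)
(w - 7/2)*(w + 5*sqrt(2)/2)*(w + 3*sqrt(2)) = w^3 - 7*w^2/2 + 11*sqrt(2)*w^2/2 - 77*sqrt(2)*w/4 + 15*w - 105/2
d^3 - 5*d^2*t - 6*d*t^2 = d*(d - 6*t)*(d + t)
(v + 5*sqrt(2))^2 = v^2 + 10*sqrt(2)*v + 50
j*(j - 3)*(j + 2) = j^3 - j^2 - 6*j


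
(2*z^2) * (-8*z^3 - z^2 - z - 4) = -16*z^5 - 2*z^4 - 2*z^3 - 8*z^2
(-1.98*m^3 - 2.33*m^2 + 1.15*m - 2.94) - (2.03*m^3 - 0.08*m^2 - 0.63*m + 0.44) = -4.01*m^3 - 2.25*m^2 + 1.78*m - 3.38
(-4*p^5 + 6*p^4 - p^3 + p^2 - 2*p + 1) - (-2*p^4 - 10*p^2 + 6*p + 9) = -4*p^5 + 8*p^4 - p^3 + 11*p^2 - 8*p - 8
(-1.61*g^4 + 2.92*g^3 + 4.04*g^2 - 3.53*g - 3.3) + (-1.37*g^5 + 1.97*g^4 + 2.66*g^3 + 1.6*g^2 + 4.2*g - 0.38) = -1.37*g^5 + 0.36*g^4 + 5.58*g^3 + 5.64*g^2 + 0.67*g - 3.68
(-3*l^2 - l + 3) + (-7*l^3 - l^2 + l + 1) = -7*l^3 - 4*l^2 + 4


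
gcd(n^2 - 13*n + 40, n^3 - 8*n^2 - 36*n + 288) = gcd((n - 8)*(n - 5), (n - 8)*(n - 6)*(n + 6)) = n - 8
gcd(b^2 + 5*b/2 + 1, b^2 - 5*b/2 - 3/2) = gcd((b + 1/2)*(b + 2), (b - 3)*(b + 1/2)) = b + 1/2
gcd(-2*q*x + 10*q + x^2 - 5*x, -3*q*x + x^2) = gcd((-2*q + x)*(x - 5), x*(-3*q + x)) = 1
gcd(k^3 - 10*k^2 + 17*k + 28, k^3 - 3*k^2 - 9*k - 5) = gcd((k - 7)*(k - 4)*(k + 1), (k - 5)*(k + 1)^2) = k + 1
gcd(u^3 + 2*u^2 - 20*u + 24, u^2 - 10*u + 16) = u - 2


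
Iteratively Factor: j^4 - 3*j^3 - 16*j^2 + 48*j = (j - 3)*(j^3 - 16*j) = j*(j - 3)*(j^2 - 16) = j*(j - 3)*(j + 4)*(j - 4)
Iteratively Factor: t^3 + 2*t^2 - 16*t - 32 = (t - 4)*(t^2 + 6*t + 8) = (t - 4)*(t + 4)*(t + 2)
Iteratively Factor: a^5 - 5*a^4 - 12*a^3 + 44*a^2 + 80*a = (a + 2)*(a^4 - 7*a^3 + 2*a^2 + 40*a) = a*(a + 2)*(a^3 - 7*a^2 + 2*a + 40) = a*(a + 2)^2*(a^2 - 9*a + 20) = a*(a - 4)*(a + 2)^2*(a - 5)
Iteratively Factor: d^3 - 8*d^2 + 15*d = (d - 5)*(d^2 - 3*d) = d*(d - 5)*(d - 3)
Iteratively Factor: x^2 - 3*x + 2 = (x - 2)*(x - 1)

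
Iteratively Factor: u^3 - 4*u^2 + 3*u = (u - 1)*(u^2 - 3*u) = (u - 3)*(u - 1)*(u)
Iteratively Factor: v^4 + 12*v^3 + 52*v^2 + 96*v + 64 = (v + 4)*(v^3 + 8*v^2 + 20*v + 16) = (v + 4)^2*(v^2 + 4*v + 4) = (v + 2)*(v + 4)^2*(v + 2)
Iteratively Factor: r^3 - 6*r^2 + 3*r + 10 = (r - 5)*(r^2 - r - 2) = (r - 5)*(r + 1)*(r - 2)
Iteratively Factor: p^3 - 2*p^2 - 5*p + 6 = (p + 2)*(p^2 - 4*p + 3) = (p - 3)*(p + 2)*(p - 1)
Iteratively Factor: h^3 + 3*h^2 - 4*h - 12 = (h + 3)*(h^2 - 4) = (h - 2)*(h + 3)*(h + 2)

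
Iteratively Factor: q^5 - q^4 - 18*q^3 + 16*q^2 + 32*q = (q)*(q^4 - q^3 - 18*q^2 + 16*q + 32) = q*(q - 2)*(q^3 + q^2 - 16*q - 16) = q*(q - 2)*(q + 4)*(q^2 - 3*q - 4) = q*(q - 4)*(q - 2)*(q + 4)*(q + 1)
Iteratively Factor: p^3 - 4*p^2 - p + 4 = (p + 1)*(p^2 - 5*p + 4) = (p - 1)*(p + 1)*(p - 4)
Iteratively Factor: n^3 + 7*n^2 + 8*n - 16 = (n + 4)*(n^2 + 3*n - 4) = (n + 4)^2*(n - 1)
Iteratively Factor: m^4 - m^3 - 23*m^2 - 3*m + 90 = (m + 3)*(m^3 - 4*m^2 - 11*m + 30) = (m - 2)*(m + 3)*(m^2 - 2*m - 15) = (m - 2)*(m + 3)^2*(m - 5)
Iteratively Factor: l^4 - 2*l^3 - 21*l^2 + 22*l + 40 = (l - 2)*(l^3 - 21*l - 20) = (l - 2)*(l + 4)*(l^2 - 4*l - 5) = (l - 5)*(l - 2)*(l + 4)*(l + 1)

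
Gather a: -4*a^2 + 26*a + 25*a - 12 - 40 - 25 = -4*a^2 + 51*a - 77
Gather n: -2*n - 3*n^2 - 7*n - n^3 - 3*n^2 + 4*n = -n^3 - 6*n^2 - 5*n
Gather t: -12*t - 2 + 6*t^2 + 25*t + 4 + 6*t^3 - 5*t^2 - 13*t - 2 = 6*t^3 + t^2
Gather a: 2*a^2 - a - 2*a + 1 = 2*a^2 - 3*a + 1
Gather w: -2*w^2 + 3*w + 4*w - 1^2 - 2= -2*w^2 + 7*w - 3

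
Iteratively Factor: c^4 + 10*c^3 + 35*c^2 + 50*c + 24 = (c + 2)*(c^3 + 8*c^2 + 19*c + 12) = (c + 1)*(c + 2)*(c^2 + 7*c + 12) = (c + 1)*(c + 2)*(c + 3)*(c + 4)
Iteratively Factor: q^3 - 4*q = (q - 2)*(q^2 + 2*q) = (q - 2)*(q + 2)*(q)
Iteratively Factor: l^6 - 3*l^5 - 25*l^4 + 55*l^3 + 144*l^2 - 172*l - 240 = (l + 2)*(l^5 - 5*l^4 - 15*l^3 + 85*l^2 - 26*l - 120) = (l - 2)*(l + 2)*(l^4 - 3*l^3 - 21*l^2 + 43*l + 60) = (l - 5)*(l - 2)*(l + 2)*(l^3 + 2*l^2 - 11*l - 12) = (l - 5)*(l - 2)*(l + 2)*(l + 4)*(l^2 - 2*l - 3) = (l - 5)*(l - 2)*(l + 1)*(l + 2)*(l + 4)*(l - 3)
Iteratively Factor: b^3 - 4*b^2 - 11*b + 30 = (b + 3)*(b^2 - 7*b + 10) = (b - 5)*(b + 3)*(b - 2)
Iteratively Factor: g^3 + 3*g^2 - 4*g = (g - 1)*(g^2 + 4*g) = g*(g - 1)*(g + 4)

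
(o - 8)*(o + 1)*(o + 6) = o^3 - o^2 - 50*o - 48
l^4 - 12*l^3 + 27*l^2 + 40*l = l*(l - 8)*(l - 5)*(l + 1)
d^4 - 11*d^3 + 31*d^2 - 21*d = d*(d - 7)*(d - 3)*(d - 1)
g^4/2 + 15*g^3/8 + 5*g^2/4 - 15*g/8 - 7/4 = (g/2 + 1)*(g - 1)*(g + 1)*(g + 7/4)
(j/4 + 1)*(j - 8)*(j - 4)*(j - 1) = j^4/4 - 9*j^3/4 - 2*j^2 + 36*j - 32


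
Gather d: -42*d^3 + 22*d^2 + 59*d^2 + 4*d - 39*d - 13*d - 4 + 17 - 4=-42*d^3 + 81*d^2 - 48*d + 9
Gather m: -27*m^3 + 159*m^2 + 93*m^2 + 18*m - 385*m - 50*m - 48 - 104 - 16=-27*m^3 + 252*m^2 - 417*m - 168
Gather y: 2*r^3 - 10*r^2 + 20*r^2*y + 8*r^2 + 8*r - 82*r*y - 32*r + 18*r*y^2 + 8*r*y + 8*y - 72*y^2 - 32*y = 2*r^3 - 2*r^2 - 24*r + y^2*(18*r - 72) + y*(20*r^2 - 74*r - 24)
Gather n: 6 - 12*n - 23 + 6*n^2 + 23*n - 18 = 6*n^2 + 11*n - 35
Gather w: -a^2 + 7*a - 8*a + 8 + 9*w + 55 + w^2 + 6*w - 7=-a^2 - a + w^2 + 15*w + 56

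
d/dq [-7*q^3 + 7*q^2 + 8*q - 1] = -21*q^2 + 14*q + 8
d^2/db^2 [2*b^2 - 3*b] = 4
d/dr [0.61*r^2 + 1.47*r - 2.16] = 1.22*r + 1.47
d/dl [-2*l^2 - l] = -4*l - 1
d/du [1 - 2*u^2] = -4*u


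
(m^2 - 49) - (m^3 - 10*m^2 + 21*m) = -m^3 + 11*m^2 - 21*m - 49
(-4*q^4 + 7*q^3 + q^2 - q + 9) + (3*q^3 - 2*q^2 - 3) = -4*q^4 + 10*q^3 - q^2 - q + 6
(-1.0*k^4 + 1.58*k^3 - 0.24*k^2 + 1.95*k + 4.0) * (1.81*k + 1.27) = -1.81*k^5 + 1.5898*k^4 + 1.5722*k^3 + 3.2247*k^2 + 9.7165*k + 5.08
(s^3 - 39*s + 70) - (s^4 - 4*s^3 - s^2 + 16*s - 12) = -s^4 + 5*s^3 + s^2 - 55*s + 82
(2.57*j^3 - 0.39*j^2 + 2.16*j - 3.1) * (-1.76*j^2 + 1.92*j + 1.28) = -4.5232*j^5 + 5.6208*j^4 - 1.2608*j^3 + 9.104*j^2 - 3.1872*j - 3.968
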